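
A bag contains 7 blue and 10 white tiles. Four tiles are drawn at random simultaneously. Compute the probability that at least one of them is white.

Use the complement: P(at least one white) = 1 − P(no white).
P(none) = C(7,4)/C(17,4) = 35/2380.
So P = 1 − 35/2380 = 67/68 ≈ 0.9853.

67/68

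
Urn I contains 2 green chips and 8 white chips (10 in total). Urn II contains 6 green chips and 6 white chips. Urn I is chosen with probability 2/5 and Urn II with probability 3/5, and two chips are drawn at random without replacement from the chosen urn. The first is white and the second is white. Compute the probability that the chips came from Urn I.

1232/1907

P(E | Urn I) = 28/45; P(E | Urn II) = 5/22.
P(E) = 2/5·28/45 + 3/5·5/22 = 1907/4950.
By Bayes' rule, P(Urn I | E) = 56/225 / 1907/4950 = 1232/1907 ≈ 0.6460.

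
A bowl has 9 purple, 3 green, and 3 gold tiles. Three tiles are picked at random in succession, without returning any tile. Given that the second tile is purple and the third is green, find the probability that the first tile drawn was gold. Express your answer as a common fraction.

3/13

P(first=gold and the second tile is purple and the third is green) = (3/15)·(9/14)·(3/13) = 27/910.
P(E) = Σ over first color = 36/455 + 9/455 + 27/910 = 9/70.
By Bayes, P(first=gold | E) = 27/910 / 9/70 = 3/13 ≈ 0.2308.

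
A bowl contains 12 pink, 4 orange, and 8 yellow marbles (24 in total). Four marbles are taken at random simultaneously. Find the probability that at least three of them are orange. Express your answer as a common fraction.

Sum the hypergeometric tail for j = 3,…,4 orange marbles.
Favorable = C(4,3)·C(20,1) + C(4,4)·C(20,0) = 81; total = C(24,4) = 10626.
P = 81/10626 = 27/3542 ≈ 0.0076.

27/3542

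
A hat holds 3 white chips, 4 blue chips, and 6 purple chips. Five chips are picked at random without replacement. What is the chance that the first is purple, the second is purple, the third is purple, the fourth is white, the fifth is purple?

1/143

Multiply the conditional probability of each draw in order, without replacement, so each draw removes one from its color and from the total.
P = (6/13) · (5/12) · (4/11) · (3/10) · (3/9) = 1/143 ≈ 0.0070.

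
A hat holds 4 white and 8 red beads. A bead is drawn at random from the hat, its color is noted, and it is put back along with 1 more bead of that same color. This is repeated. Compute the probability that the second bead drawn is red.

2/3

Condition on the first draw. If first is red (prob 8/12), second-red has prob (9)/(13); if not (prob 4/12), it has prob 8/(13).
P = (8/12)·(9/13) + (4/12)·(8/13) = 2/3 ≈ 0.6667.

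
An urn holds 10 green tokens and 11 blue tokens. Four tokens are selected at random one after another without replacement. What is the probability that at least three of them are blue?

Sum the hypergeometric tail for j = 3,…,4 blue tokens.
Favorable = C(11,3)·C(10,1) + C(11,4)·C(10,0) = 1980; total = C(21,4) = 5985.
P = 1980/5985 = 44/133 ≈ 0.3308.

44/133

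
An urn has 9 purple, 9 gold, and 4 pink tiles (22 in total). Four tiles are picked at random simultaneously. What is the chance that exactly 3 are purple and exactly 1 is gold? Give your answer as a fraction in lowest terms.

108/1045

Unordered draws without replacement: count favorable combinations over C(22,4).
Favorable = C(9,3) · C(9,1) · C(4,0) = 756; total = C(22,4) = 7315.
P = 756/7315 = 108/1045 ≈ 0.1033.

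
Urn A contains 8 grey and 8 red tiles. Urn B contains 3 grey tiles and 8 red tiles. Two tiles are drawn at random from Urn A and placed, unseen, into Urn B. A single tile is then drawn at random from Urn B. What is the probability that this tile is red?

9/13

Condition on how many of the transferred tiles are red (from Urn A: 8 red of 16; then Urn B has 13 total).
  0 red: C(8,0)C(8,2)/C(16,2) = 7/30; then P = 8/13
  1 red: C(8,1)C(8,1)/C(16,2) = 8/15; then P = 9/13
  2 red: C(8,2)C(8,0)/C(16,2) = 7/30; then P = 10/13
P(red from Urn B) = 9/13 ≈ 0.6923.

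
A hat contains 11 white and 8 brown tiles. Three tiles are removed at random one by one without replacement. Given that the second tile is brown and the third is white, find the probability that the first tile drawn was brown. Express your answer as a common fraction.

7/17

P(first=brown and the second tile is brown and the third is white) = (8/19)·(7/18)·(11/17) = 308/2907.
P(E) = Σ over first color = 440/2907 + 308/2907 = 44/171.
By Bayes, P(first=brown | E) = 308/2907 / 44/171 = 7/17 ≈ 0.4118.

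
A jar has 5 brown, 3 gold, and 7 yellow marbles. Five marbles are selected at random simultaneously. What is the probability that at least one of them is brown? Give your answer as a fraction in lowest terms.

131/143

Use the complement: P(at least one brown) = 1 − P(no brown).
P(none) = C(10,5)/C(15,5) = 252/3003.
So P = 1 − 252/3003 = 131/143 ≈ 0.9161.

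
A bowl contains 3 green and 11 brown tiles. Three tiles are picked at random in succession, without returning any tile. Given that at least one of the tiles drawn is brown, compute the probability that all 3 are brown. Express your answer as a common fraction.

5/11

P(all 3 brown) = C(11,3)/C(14,3) = 165/364; P(at least one brown) = 1 − C(3,3)/C(14,3) = 363/364.
Since 'all 3 brown' ⊆ 'at least one brown', P(all 3 | at least one) = 165/364 / 363/364 = 5/11 ≈ 0.4545.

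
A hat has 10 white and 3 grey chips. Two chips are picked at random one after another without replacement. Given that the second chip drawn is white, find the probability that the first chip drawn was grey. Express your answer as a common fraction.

1/4

P(first=grey and the second chip drawn is white) = (3/13)·(10/12) = 5/26.
P(the second chip drawn is white) = Σ over first color = 15/26 + 5/26 = 10/13.
By Bayes, P(first=grey | the second chip drawn is white) = 5/26 / 10/13 = 1/4 ≈ 0.2500.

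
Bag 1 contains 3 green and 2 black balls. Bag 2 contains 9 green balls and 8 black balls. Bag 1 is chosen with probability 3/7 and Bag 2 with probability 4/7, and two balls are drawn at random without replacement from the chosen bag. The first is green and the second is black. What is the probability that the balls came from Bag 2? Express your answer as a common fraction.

P(E | Bag 1) = 3/10; P(E | Bag 2) = 9/34.
P(E) = 3/7·3/10 + 4/7·9/34 = 333/1190.
By Bayes' rule, P(Bag 2 | E) = 18/119 / 333/1190 = 20/37 ≈ 0.5405.

20/37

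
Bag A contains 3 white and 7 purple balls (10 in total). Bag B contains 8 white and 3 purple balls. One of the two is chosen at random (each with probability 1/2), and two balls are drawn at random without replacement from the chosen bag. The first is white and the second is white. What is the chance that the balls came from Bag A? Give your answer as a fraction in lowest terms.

P(E | Bag A) = 1/15; P(E | Bag B) = 28/55.
P(E) = 1/2·1/15 + 1/2·28/55 = 19/66.
By Bayes' rule, P(Bag A | E) = 1/30 / 19/66 = 11/95 ≈ 0.1158.

11/95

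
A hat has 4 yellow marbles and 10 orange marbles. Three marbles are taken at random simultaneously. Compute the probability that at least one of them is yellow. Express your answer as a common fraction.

61/91

Use the complement: P(at least one yellow) = 1 − P(no yellow).
P(none) = C(10,3)/C(14,3) = 120/364.
So P = 1 − 120/364 = 61/91 ≈ 0.6703.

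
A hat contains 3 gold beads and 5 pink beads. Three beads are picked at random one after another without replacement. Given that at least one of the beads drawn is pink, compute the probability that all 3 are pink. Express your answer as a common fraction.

P(all 3 pink) = C(5,3)/C(8,3) = 5/28; P(at least one pink) = 1 − C(3,3)/C(8,3) = 55/56.
Since 'all 3 pink' ⊆ 'at least one pink', P(all 3 | at least one) = 5/28 / 55/56 = 2/11 ≈ 0.1818.

2/11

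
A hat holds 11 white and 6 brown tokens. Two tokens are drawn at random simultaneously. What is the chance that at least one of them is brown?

Use the complement: P(at least one brown) = 1 − P(no brown).
P(none) = C(11,2)/C(17,2) = 55/136.
So P = 1 − 55/136 = 81/136 ≈ 0.5956.

81/136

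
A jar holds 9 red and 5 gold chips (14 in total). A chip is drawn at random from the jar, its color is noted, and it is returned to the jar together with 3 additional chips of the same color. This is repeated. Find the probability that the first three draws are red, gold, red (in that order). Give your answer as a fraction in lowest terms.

Track the composition after each reinforcement of +3.
P = (9/14) · (5/17) · (12/20) = 27/238 ≈ 0.1134.

27/238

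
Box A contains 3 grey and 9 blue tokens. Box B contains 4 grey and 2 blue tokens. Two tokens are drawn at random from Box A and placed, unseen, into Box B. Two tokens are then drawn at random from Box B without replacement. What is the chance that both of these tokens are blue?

Condition on how many of the transferred tokens are blue (from Box A: 9 blue of 12; then Box B has 8 total).
  0 blue: C(9,0)C(3,2)/C(12,2) = 1/22; then P = C(2,2)/C(8,2) = 1/28
  1 blue: C(9,1)C(3,1)/C(12,2) = 9/22; then P = C(3,2)/C(8,2) = 3/28
  2 blue: C(9,2)C(3,0)/C(12,2) = 6/11; then P = C(4,2)/C(8,2) = 3/14
P(both blue) = 25/154 ≈ 0.1623.

25/154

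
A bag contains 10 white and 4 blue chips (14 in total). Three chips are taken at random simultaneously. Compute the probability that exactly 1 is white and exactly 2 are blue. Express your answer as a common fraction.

15/91

Unordered draws without replacement: count favorable combinations over C(14,3).
Favorable = C(10,1) · C(4,2) = 60; total = C(14,3) = 364.
P = 60/364 = 15/91 ≈ 0.1648.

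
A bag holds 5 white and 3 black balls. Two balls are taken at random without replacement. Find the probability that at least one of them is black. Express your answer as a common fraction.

Use the complement: P(at least one black) = 1 − P(no black).
P(none) = C(5,2)/C(8,2) = 10/28.
So P = 1 − 10/28 = 9/14 ≈ 0.6429.

9/14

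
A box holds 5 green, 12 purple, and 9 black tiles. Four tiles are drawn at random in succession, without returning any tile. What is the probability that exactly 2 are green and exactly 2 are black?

36/1495

Unordered draws without replacement: count favorable combinations over C(26,4).
Favorable = C(5,2) · C(12,0) · C(9,2) = 360; total = C(26,4) = 14950.
P = 360/14950 = 36/1495 ≈ 0.0241.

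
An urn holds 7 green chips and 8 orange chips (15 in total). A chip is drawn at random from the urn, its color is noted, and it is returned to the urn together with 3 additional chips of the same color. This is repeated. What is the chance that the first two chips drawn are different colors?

56/135

Either orange then green, or green then orange; after the first draw the total is 18.
P = (8/15)·(7/18) + (7/15)·(8/18) = 56/135 ≈ 0.4148.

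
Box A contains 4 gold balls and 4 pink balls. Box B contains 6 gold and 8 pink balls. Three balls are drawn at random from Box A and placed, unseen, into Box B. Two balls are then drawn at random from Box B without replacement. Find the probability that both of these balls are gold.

Condition on how many of the transferred balls are gold (from Box A: 4 gold of 8; then Box B has 17 total).
  0 gold: C(4,0)C(4,3)/C(8,3) = 1/14; then P = C(6,2)/C(17,2) = 15/136
  1 gold: C(4,1)C(4,2)/C(8,3) = 3/7; then P = C(7,2)/C(17,2) = 21/136
  2 gold: C(4,2)C(4,1)/C(8,3) = 3/7; then P = C(8,2)/C(17,2) = 7/34
  3 gold: C(4,3)C(4,0)/C(8,3) = 1/14; then P = C(9,2)/C(17,2) = 9/34
P(both gold) = 345/1904 ≈ 0.1812.

345/1904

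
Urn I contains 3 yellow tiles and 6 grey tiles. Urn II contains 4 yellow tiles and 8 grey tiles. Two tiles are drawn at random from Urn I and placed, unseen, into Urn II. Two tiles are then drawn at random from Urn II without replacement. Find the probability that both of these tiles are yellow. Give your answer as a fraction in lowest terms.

5/52

Condition on how many of the transferred tiles are yellow (from Urn I: 3 yellow of 9; then Urn II has 14 total).
  0 yellow: C(3,0)C(6,2)/C(9,2) = 5/12; then P = C(4,2)/C(14,2) = 6/91
  1 yellow: C(3,1)C(6,1)/C(9,2) = 1/2; then P = C(5,2)/C(14,2) = 10/91
  2 yellow: C(3,2)C(6,0)/C(9,2) = 1/12; then P = C(6,2)/C(14,2) = 15/91
P(both yellow) = 5/52 ≈ 0.0962.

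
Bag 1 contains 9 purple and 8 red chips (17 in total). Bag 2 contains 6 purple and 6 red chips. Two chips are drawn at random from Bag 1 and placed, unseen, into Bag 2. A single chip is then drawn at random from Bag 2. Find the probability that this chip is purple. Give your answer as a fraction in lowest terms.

Condition on how many of the transferred chips are purple (from Bag 1: 9 purple of 17; then Bag 2 has 14 total).
  0 purple: C(9,0)C(8,2)/C(17,2) = 7/34; then P = 6/14
  1 purple: C(9,1)C(8,1)/C(17,2) = 9/17; then P = 7/14
  2 purple: C(9,2)C(8,0)/C(17,2) = 9/34; then P = 8/14
P(purple from Bag 2) = 60/119 ≈ 0.5042.

60/119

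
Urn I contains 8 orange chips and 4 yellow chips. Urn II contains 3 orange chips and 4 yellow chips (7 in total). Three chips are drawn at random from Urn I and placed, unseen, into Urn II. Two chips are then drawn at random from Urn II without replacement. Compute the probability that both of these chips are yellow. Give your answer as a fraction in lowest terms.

113/495

Condition on how many of the transferred chips are yellow (from Urn I: 4 yellow of 12; then Urn II has 10 total).
  0 yellow: C(4,0)C(8,3)/C(12,3) = 14/55; then P = C(4,2)/C(10,2) = 2/15
  1 yellow: C(4,1)C(8,2)/C(12,3) = 28/55; then P = C(5,2)/C(10,2) = 2/9
  2 yellow: C(4,2)C(8,1)/C(12,3) = 12/55; then P = C(6,2)/C(10,2) = 1/3
  3 yellow: C(4,3)C(8,0)/C(12,3) = 1/55; then P = C(7,2)/C(10,2) = 7/15
P(both yellow) = 113/495 ≈ 0.2283.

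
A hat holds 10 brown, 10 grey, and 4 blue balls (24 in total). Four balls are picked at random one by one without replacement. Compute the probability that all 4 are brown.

Unordered draws without replacement: count favorable combinations over C(24,4).
Favorable = C(10,4) · C(10,0) · C(4,0) = 210; total = C(24,4) = 10626.
P = 210/10626 = 5/253 ≈ 0.0198.

5/253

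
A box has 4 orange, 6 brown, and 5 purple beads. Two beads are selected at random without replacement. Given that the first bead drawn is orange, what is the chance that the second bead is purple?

After removing 1 orange, the box has 5 purple out of 14 remaining.
P(second is purple | given) = 5/14 ≈ 0.3571.

5/14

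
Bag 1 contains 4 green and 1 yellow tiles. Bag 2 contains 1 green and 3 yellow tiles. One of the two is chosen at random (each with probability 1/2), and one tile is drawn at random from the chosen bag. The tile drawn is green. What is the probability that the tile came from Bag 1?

16/21

P(green | Bag 1) = 4/5; P(green | Bag 2) = 1/4.
P(green) = 1/2·4/5 + 1/2·1/4 = 21/40.
By Bayes' rule, P(Bag 1 | green) = 2/5 / 21/40 = 16/21 ≈ 0.7619.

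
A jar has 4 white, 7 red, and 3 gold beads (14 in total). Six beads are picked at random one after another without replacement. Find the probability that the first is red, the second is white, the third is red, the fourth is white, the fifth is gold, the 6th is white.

Multiply the conditional probability of each draw in order, without replacement, so each draw removes one from its color and from the total.
P = (7/14) · (4/13) · (6/12) · (3/11) · (3/10) · (2/9) = 1/715 ≈ 0.0014.

1/715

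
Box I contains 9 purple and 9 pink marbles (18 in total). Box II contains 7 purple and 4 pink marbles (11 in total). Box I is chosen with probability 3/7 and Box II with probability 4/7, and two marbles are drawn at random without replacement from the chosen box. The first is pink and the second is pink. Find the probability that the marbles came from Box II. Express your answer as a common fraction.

34/89

P(E | Box I) = 4/17; P(E | Box II) = 6/55.
P(E) = 3/7·4/17 + 4/7·6/55 = 1068/6545.
By Bayes' rule, P(Box II | E) = 24/385 / 1068/6545 = 34/89 ≈ 0.3820.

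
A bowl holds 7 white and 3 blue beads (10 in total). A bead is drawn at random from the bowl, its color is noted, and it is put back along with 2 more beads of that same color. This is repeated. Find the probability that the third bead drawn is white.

Sum over the four possibilities for the first two draws (white/not-white each), tracking how the white count and total change by +2 per draw.
P(third is white) = 7/10 ≈ 0.7000. (In a Pólya urn every draw has the same marginal probability 7/10.)

7/10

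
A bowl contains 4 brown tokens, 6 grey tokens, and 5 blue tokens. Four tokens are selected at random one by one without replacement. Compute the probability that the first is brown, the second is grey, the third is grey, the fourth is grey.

Multiply the conditional probability of each draw in order, without replacement, so each draw removes one from its color and from the total.
P = (4/15) · (6/14) · (5/13) · (4/12) = 4/273 ≈ 0.0147.

4/273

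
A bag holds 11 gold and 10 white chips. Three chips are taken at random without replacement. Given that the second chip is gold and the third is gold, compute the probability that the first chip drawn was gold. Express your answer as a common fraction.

9/19

P(first=gold and the second chip is gold and the third is gold) = (11/21)·(10/20)·(9/19) = 33/266.
P(E) = Σ over first color = 33/266 + 55/399 = 11/42.
By Bayes, P(first=gold | E) = 33/266 / 11/42 = 9/19 ≈ 0.4737.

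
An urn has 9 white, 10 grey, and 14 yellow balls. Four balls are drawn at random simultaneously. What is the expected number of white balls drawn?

By linearity of expectation, E[X] = Σ P(draw i is white); by symmetry each draw (even without replacement) has P(white) = 9/33.
E[X] = 4 · 9/33 = 12/11 ≈ 1.0909.

12/11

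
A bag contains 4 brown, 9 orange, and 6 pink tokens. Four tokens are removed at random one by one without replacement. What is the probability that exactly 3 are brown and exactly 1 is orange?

Unordered draws without replacement: count favorable combinations over C(19,4).
Favorable = C(4,3) · C(9,1) · C(6,0) = 36; total = C(19,4) = 3876.
P = 36/3876 = 3/323 ≈ 0.0093.

3/323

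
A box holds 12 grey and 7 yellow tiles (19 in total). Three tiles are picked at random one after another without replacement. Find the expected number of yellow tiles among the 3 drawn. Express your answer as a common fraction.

By linearity of expectation, E[X] = Σ P(draw i is yellow); by symmetry each draw (even without replacement) has P(yellow) = 7/19.
E[X] = 3 · 7/19 = 21/19 ≈ 1.1053.

21/19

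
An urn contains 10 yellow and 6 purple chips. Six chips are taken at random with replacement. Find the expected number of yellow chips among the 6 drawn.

By linearity of expectation, E[X] = Σ P(draw i is yellow); each independent draw has P(yellow) = 10/16.
E[X] = 6 · 10/16 = 15/4 ≈ 3.7500.

15/4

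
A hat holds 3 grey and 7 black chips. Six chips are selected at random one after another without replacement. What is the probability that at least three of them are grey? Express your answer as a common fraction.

Sum the hypergeometric tail for j = 3,…,3 grey chips.
Favorable = C(3,3)·C(7,3) = 35; total = C(10,6) = 210.
P = 35/210 = 1/6 ≈ 0.1667.

1/6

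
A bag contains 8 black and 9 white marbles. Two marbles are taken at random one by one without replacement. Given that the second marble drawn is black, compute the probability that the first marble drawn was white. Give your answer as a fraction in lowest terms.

P(first=white and the second marble drawn is black) = (9/17)·(8/16) = 9/34.
P(the second marble drawn is black) = Σ over first color = 7/34 + 9/34 = 8/17.
By Bayes, P(first=white | the second marble drawn is black) = 9/34 / 8/17 = 9/16 ≈ 0.5625.

9/16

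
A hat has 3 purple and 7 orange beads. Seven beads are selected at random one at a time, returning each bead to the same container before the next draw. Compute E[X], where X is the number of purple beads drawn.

By linearity of expectation, E[X] = Σ P(draw i is purple); each independent draw has P(purple) = 3/10.
E[X] = 7 · 3/10 = 21/10 ≈ 2.1000.

21/10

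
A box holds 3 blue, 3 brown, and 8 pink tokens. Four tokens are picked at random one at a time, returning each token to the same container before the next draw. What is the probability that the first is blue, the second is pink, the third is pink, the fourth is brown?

Multiply the conditional probability of each draw in order, with replacement (the composition resets each draw).
P = (3/14) · (8/14) · (8/14) · (3/14) = 36/2401 ≈ 0.0150.

36/2401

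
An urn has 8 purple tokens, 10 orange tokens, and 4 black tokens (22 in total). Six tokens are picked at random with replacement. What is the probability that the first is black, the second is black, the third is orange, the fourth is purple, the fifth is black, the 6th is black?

Multiply the conditional probability of each draw in order, with replacement (the composition resets each draw).
P = (4/22) · (4/22) · (10/22) · (8/22) · (4/22) · (4/22) = 320/1771561 ≈ 0.0002.

320/1771561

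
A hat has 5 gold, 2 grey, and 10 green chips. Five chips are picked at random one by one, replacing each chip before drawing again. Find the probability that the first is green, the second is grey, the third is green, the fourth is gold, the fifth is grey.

Multiply the conditional probability of each draw in order, with replacement (the composition resets each draw).
P = (10/17) · (2/17) · (10/17) · (5/17) · (2/17) = 2000/1419857 ≈ 0.0014.

2000/1419857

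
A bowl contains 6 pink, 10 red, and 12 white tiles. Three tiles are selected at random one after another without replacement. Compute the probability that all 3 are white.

55/819

Unordered draws without replacement: count favorable combinations over C(28,3).
Favorable = C(6,0) · C(10,0) · C(12,3) = 220; total = C(28,3) = 3276.
P = 220/3276 = 55/819 ≈ 0.0672.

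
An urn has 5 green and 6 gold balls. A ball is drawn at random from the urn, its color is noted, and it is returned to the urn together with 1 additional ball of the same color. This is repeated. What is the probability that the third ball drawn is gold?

6/11

Sum over the four possibilities for the first two draws (gold/not-gold each), tracking how the gold count and total change by +1 per draw.
P(third is gold) = 6/11 ≈ 0.5455. (In a Pólya urn every draw has the same marginal probability 6/11.)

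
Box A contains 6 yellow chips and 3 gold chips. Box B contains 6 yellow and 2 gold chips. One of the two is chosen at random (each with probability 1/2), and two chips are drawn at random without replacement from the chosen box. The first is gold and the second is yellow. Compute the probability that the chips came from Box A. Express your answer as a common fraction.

7/13

P(E | Box A) = 1/4; P(E | Box B) = 3/14.
P(E) = 1/2·1/4 + 1/2·3/14 = 13/56.
By Bayes' rule, P(Box A | E) = 1/8 / 13/56 = 7/13 ≈ 0.5385.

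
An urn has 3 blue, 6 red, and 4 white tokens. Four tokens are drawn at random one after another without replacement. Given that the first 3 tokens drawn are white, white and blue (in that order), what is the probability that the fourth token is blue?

After removing 1 blue, 2 white, the urn has 2 blue out of 10 remaining.
P(fourth is blue | given) = 2/10 = 1/5 ≈ 0.2000.

1/5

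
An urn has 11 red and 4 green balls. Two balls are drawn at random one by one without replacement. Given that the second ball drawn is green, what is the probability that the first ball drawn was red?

P(first=red and the second ball drawn is green) = (11/15)·(4/14) = 22/105.
P(the second ball drawn is green) = Σ over first color = 22/105 + 2/35 = 4/15.
By Bayes, P(first=red | the second ball drawn is green) = 22/105 / 4/15 = 11/14 ≈ 0.7857.

11/14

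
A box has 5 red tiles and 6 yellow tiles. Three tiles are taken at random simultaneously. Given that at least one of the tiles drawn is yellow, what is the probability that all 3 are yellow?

4/31

P(all 3 yellow) = C(6,3)/C(11,3) = 4/33; P(at least one yellow) = 1 − C(5,3)/C(11,3) = 31/33.
Since 'all 3 yellow' ⊆ 'at least one yellow', P(all 3 | at least one) = 4/33 / 31/33 = 4/31 ≈ 0.1290.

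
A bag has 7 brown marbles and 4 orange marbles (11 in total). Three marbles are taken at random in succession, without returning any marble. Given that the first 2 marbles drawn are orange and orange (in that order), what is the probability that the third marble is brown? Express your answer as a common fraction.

After removing 2 orange, the bag has 7 brown out of 9 remaining.
P(third is brown | given) = 7/9 ≈ 0.7778.

7/9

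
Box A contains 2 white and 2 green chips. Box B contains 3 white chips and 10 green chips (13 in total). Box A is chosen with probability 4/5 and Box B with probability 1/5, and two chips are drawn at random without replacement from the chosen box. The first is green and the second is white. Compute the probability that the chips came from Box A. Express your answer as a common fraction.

104/119

P(E | Box A) = 1/3; P(E | Box B) = 5/26.
P(E) = 4/5·1/3 + 1/5·5/26 = 119/390.
By Bayes' rule, P(Box A | E) = 4/15 / 119/390 = 104/119 ≈ 0.8739.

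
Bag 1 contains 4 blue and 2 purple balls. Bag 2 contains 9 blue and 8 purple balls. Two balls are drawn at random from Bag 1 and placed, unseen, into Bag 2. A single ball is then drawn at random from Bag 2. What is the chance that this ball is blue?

31/57

Condition on how many of the transferred balls are blue (from Bag 1: 4 blue of 6; then Bag 2 has 19 total).
  0 blue: C(4,0)C(2,2)/C(6,2) = 1/15; then P = 9/19
  1 blue: C(4,1)C(2,1)/C(6,2) = 8/15; then P = 10/19
  2 blue: C(4,2)C(2,0)/C(6,2) = 2/5; then P = 11/19
P(blue from Bag 2) = 31/57 ≈ 0.5439.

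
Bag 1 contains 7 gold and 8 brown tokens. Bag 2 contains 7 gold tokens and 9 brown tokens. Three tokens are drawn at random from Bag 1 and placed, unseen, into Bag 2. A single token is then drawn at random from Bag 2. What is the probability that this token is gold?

42/95

Condition on how many of the transferred tokens are gold (from Bag 1: 7 gold of 15; then Bag 2 has 19 total).
  0 gold: C(7,0)C(8,3)/C(15,3) = 8/65; then P = 7/19
  1 gold: C(7,1)C(8,2)/C(15,3) = 28/65; then P = 8/19
  2 gold: C(7,2)C(8,1)/C(15,3) = 24/65; then P = 9/19
  3 gold: C(7,3)C(8,0)/C(15,3) = 1/13; then P = 10/19
P(gold from Bag 2) = 42/95 ≈ 0.4421.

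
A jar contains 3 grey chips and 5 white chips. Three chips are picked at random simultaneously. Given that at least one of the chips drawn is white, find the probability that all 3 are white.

2/11

P(all 3 white) = C(5,3)/C(8,3) = 5/28; P(at least one white) = 1 − C(3,3)/C(8,3) = 55/56.
Since 'all 3 white' ⊆ 'at least one white', P(all 3 | at least one) = 5/28 / 55/56 = 2/11 ≈ 0.1818.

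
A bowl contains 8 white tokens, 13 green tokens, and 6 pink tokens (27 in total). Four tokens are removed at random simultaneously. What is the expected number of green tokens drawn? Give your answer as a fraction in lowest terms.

52/27

By linearity of expectation, E[X] = Σ P(draw i is green); by symmetry each draw (even without replacement) has P(green) = 13/27.
E[X] = 4 · 13/27 = 52/27 ≈ 1.9259.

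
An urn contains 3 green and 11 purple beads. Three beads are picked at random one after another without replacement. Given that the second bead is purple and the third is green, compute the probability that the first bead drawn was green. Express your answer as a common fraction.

1/6

P(first=green and the second bead is purple and the third is green) = (3/14)·(11/13)·(2/12) = 11/364.
P(E) = Σ over first color = 11/364 + 55/364 = 33/182.
By Bayes, P(first=green | E) = 11/364 / 33/182 = 1/6 ≈ 0.1667.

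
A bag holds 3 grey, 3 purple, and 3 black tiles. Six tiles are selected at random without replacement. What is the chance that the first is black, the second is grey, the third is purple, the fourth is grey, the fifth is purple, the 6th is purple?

Multiply the conditional probability of each draw in order, without replacement, so each draw removes one from its color and from the total.
P = (3/9) · (3/8) · (3/7) · (2/6) · (2/5) · (1/4) = 1/560 ≈ 0.0018.

1/560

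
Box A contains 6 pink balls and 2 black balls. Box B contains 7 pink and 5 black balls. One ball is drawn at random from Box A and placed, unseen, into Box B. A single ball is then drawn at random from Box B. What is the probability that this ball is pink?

31/52

Condition on how many of the transferred balls are pink (from Box A: 6 pink of 8; then Box B has 13 total).
  0 pink: C(6,0)C(2,1)/C(8,1) = 1/4; then P = 7/13
  1 pink: C(6,1)C(2,0)/C(8,1) = 3/4; then P = 8/13
P(pink from Box B) = 31/52 ≈ 0.5962.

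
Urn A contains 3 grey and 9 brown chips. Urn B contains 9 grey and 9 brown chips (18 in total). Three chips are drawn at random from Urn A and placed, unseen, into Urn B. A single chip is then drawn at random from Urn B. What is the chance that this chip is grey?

Condition on how many of the transferred chips are grey (from Urn A: 3 grey of 12; then Urn B has 21 total).
  0 grey: C(3,0)C(9,3)/C(12,3) = 21/55; then P = 9/21
  1 grey: C(3,1)C(9,2)/C(12,3) = 27/55; then P = 10/21
  2 grey: C(3,2)C(9,1)/C(12,3) = 27/220; then P = 11/21
  3 grey: C(3,3)C(9,0)/C(12,3) = 1/220; then P = 12/21
P(grey from Urn B) = 13/28 ≈ 0.4643.

13/28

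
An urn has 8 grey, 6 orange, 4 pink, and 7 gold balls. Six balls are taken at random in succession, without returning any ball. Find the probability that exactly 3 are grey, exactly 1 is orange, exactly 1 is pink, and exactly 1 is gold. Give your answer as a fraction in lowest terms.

Unordered draws without replacement: count favorable combinations over C(25,6).
Favorable = C(8,3) · C(6,1) · C(4,1) · C(7,1) = 9408; total = C(25,6) = 177100.
P = 9408/177100 = 336/6325 ≈ 0.0531.

336/6325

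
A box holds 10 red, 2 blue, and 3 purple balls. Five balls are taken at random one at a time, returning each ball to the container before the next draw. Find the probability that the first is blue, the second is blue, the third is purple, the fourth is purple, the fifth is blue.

Multiply the conditional probability of each draw in order, with replacement (the composition resets each draw).
P = (2/15) · (2/15) · (3/15) · (3/15) · (2/15) = 8/84375 ≈ 0.0001.

8/84375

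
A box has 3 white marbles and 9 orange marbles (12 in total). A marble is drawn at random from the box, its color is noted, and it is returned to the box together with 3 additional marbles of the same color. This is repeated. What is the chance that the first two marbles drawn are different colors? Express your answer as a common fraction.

Either white then orange, or orange then white; after the first draw the total is 15.
P = (3/12)·(9/15) + (9/12)·(3/15) = 3/10 ≈ 0.3000.

3/10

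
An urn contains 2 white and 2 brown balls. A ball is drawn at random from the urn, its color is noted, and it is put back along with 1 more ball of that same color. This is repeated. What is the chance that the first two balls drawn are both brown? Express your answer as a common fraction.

After a brown draw the urn holds 3 brown out of 5.
P = (2/4)·(3/5) = 3/10 ≈ 0.3000.

3/10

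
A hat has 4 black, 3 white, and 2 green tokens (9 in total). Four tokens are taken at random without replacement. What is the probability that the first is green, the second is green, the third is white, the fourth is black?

Multiply the conditional probability of each draw in order, without replacement, so each draw removes one from its color and from the total.
P = (2/9) · (1/8) · (3/7) · (4/6) = 1/126 ≈ 0.0079.

1/126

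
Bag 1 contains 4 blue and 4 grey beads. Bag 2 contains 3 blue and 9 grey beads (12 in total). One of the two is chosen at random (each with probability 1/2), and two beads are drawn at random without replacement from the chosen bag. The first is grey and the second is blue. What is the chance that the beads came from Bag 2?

P(E | Bag 1) = 2/7; P(E | Bag 2) = 9/44.
P(E) = 1/2·2/7 + 1/2·9/44 = 151/616.
By Bayes' rule, P(Bag 2 | E) = 9/88 / 151/616 = 63/151 ≈ 0.4172.

63/151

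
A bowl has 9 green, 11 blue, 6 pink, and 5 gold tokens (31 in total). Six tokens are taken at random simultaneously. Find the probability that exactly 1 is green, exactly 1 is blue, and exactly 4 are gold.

Unordered draws without replacement: count favorable combinations over C(31,6).
Favorable = C(9,1) · C(11,1) · C(6,0) · C(5,4) = 495; total = C(31,6) = 736281.
P = 495/736281 = 55/81809 ≈ 0.0007.

55/81809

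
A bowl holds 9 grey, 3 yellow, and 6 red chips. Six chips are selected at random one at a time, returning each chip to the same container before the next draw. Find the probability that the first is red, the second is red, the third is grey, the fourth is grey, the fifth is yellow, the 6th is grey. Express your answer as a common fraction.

1/432

Multiply the conditional probability of each draw in order, with replacement (the composition resets each draw).
P = (6/18) · (6/18) · (9/18) · (9/18) · (3/18) · (9/18) = 1/432 ≈ 0.0023.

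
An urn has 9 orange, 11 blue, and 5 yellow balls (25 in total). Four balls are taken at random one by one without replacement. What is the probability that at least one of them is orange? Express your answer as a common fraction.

Use the complement: P(at least one orange) = 1 − P(no orange).
P(none) = C(16,4)/C(25,4) = 1820/12650.
So P = 1 − 1820/12650 = 1083/1265 ≈ 0.8561.

1083/1265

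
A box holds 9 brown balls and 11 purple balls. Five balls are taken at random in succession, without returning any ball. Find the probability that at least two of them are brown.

Sum the hypergeometric tail for j = 2,…,5 brown balls.
Favorable = C(9,2)·C(11,3) + C(9,3)·C(11,2) + C(9,4)·C(11,1) + C(9,5)·C(11,0) = 12072; total = C(20,5) = 15504.
P = 12072/15504 = 503/646 ≈ 0.7786.

503/646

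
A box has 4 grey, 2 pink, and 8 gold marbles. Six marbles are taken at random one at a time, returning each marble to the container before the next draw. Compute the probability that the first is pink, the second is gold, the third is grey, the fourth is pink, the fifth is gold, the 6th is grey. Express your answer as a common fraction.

64/117649

Multiply the conditional probability of each draw in order, with replacement (the composition resets each draw).
P = (2/14) · (8/14) · (4/14) · (2/14) · (8/14) · (4/14) = 64/117649 ≈ 0.0005.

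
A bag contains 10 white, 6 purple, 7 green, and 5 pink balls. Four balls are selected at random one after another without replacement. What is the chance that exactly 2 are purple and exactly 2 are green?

1/65

Unordered draws without replacement: count favorable combinations over C(28,4).
Favorable = C(10,0) · C(6,2) · C(7,2) · C(5,0) = 315; total = C(28,4) = 20475.
P = 315/20475 = 1/65 ≈ 0.0154.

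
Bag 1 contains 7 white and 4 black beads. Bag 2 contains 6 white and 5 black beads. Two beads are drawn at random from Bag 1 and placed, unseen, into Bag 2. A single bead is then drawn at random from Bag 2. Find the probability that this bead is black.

63/143

Condition on how many of the transferred beads are black (from Bag 1: 4 black of 11; then Bag 2 has 13 total).
  0 black: C(4,0)C(7,2)/C(11,2) = 21/55; then P = 5/13
  1 black: C(4,1)C(7,1)/C(11,2) = 28/55; then P = 6/13
  2 black: C(4,2)C(7,0)/C(11,2) = 6/55; then P = 7/13
P(black from Bag 2) = 63/143 ≈ 0.4406.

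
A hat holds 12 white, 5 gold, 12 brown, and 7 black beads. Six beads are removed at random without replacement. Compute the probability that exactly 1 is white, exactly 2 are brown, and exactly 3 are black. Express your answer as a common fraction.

Unordered draws without replacement: count favorable combinations over C(36,6).
Favorable = C(12,1) · C(5,0) · C(12,2) · C(7,3) = 27720; total = C(36,6) = 1947792.
P = 27720/1947792 = 15/1054 ≈ 0.0142.

15/1054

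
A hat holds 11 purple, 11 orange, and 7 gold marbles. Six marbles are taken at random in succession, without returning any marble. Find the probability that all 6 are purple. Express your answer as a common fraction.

11/11310

Unordered draws without replacement: count favorable combinations over C(29,6).
Favorable = C(11,6) · C(11,0) · C(7,0) = 462; total = C(29,6) = 475020.
P = 462/475020 = 11/11310 ≈ 0.0010.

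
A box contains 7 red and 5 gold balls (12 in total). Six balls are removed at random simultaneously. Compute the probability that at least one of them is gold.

131/132

Use the complement: P(at least one gold) = 1 − P(no gold).
P(none) = C(7,6)/C(12,6) = 7/924.
So P = 1 − 7/924 = 131/132 ≈ 0.9924.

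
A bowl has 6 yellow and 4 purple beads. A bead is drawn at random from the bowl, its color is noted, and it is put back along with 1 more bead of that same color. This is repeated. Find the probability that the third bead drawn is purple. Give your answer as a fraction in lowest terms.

Sum over the four possibilities for the first two draws (purple/not-purple each), tracking how the purple count and total change by +1 per draw.
P(third is purple) = 2/5 ≈ 0.4000. (In a Pólya urn every draw has the same marginal probability 4/10.)

2/5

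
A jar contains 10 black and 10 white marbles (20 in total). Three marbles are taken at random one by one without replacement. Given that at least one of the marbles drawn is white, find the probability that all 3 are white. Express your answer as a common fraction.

2/17

P(all 3 white) = C(10,3)/C(20,3) = 2/19; P(at least one white) = 1 − C(10,3)/C(20,3) = 17/19.
Since 'all 3 white' ⊆ 'at least one white', P(all 3 | at least one) = 2/19 / 17/19 = 2/17 ≈ 0.1176.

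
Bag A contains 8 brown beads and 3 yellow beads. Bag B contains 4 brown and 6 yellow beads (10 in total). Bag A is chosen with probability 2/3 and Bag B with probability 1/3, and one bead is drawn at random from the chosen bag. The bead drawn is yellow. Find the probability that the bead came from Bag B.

P(yellow | Bag A) = 3/11; P(yellow | Bag B) = 3/5.
P(yellow) = 2/3·3/11 + 1/3·3/5 = 21/55.
By Bayes' rule, P(Bag B | yellow) = 1/5 / 21/55 = 11/21 ≈ 0.5238.

11/21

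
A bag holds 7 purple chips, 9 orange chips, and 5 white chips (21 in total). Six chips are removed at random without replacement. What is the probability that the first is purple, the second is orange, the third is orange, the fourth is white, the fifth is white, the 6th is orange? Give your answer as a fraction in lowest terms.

Multiply the conditional probability of each draw in order, without replacement, so each draw removes one from its color and from the total.
P = (7/21) · (9/20) · (8/19) · (5/18) · (4/17) · (7/16) = 7/3876 ≈ 0.0018.

7/3876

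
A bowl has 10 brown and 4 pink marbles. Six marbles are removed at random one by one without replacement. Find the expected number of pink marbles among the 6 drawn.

12/7

By linearity of expectation, E[X] = Σ P(draw i is pink); by symmetry each draw (even without replacement) has P(pink) = 4/14.
E[X] = 6 · 4/14 = 12/7 ≈ 1.7143.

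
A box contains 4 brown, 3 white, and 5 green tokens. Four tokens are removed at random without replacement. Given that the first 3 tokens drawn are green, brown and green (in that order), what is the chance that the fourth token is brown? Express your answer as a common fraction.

After removing 1 brown, 2 green, the box has 3 brown out of 9 remaining.
P(fourth is brown | given) = 3/9 = 1/3 ≈ 0.3333.

1/3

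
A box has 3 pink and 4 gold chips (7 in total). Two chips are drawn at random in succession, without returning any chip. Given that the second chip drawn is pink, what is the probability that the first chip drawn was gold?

2/3

P(first=gold and the second chip drawn is pink) = (4/7)·(3/6) = 2/7.
P(the second chip drawn is pink) = Σ over first color = 1/7 + 2/7 = 3/7.
By Bayes, P(first=gold | the second chip drawn is pink) = 2/7 / 3/7 = 2/3 ≈ 0.6667.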